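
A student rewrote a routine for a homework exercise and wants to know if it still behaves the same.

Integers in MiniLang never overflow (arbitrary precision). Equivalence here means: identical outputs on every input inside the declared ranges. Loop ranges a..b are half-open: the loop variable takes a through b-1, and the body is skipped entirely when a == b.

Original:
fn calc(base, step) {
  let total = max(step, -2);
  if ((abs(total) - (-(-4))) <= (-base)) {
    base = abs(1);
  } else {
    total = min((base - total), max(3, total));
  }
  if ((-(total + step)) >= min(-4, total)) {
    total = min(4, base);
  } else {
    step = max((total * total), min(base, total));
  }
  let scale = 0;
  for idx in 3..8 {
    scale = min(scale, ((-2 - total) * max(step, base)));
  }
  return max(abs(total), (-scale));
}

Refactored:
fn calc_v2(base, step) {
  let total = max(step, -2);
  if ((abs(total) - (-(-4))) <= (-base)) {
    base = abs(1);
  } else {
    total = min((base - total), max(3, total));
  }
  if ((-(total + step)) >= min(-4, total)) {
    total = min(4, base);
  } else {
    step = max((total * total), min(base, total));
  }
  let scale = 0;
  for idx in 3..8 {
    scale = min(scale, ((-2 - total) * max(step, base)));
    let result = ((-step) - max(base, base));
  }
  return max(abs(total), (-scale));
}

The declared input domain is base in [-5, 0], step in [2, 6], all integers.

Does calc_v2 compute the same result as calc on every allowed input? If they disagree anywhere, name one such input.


Reading the diff, among the changes: min/max/abs usage differs, plus local variable names differ, plus arithmetic usage differs, plus statement counts differ.
As a probe, take base=-3, step=3: calc runs total becomes 3; next ((abs(total) - (-(-4))) <= (-base)) evaluates to true; next base becomes 1; next ((-(total + step)) >= min(-4, total)) evaluates to false; next step becomes 9; next scale becomes 0; next at idx=3:; next scale becomes -45; next at idx=4:; next scale becomes -45; next at idx=5:; next scale becomes -45; next at idx=6:; next scale becomes -45; next at idx=7:; next scale becomes -45; next final value 45; calc_v2 runs total becomes 3; next ((abs(total) - (-(-4))) <= (-base)) evaluates to true; next base becomes 1; next ((-(total + step)) >= min(-4, total)) evaluates to false; next step becomes 9; next scale becomes 0; next at idx=3:; next scale becomes -45; next result becomes -10; next at idx=4:; next scale becomes -45; next result becomes -10; next at idx=5:; next scale becomes -45; next result becomes -10; next at idx=6:; next scale becomes -45; next result becomes -10; next at idx=7:; next scale becomes -45; next result becomes -10; next final value 45; both end at 45.
Checked all 30 inputs in the declared domain: the outputs agree on every one.
verdict: equivalent


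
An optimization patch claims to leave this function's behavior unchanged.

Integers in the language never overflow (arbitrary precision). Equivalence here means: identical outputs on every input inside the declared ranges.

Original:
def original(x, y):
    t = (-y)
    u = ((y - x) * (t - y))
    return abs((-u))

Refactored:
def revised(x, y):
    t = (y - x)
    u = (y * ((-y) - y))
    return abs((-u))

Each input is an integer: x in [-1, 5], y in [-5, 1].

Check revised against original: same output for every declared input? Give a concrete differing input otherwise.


Take x=-1, y=-5.
original: t=5, then u=-40, then returns 40
revised: t=-4, then u=-50, then returns 50
40 != 50, so the rewrite changes behavior.
verdict: not equivalent; witness: x=-1, y=-5


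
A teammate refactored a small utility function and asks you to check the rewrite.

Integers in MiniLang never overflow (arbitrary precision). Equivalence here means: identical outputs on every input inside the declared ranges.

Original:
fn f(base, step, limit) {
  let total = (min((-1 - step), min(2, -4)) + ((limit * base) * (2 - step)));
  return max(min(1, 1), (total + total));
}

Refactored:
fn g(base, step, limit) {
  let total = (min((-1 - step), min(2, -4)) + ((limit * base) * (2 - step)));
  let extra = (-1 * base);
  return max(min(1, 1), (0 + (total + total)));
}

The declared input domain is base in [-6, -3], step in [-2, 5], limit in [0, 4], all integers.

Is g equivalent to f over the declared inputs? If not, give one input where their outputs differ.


Behavior is preserved: although arithmetic usage differs; and statement counts differ; and local variable names differ; and constant usage differs, the outputs never diverge.
One worked example (base=-3, step=4, limit=2) — f: total := 7 | result 14; g: total := 7 | extra := 3 | result 14; agreement on 14.
An exhaustive pass over the 160 declared inputs shows identical outputs.
verdict: equivalent


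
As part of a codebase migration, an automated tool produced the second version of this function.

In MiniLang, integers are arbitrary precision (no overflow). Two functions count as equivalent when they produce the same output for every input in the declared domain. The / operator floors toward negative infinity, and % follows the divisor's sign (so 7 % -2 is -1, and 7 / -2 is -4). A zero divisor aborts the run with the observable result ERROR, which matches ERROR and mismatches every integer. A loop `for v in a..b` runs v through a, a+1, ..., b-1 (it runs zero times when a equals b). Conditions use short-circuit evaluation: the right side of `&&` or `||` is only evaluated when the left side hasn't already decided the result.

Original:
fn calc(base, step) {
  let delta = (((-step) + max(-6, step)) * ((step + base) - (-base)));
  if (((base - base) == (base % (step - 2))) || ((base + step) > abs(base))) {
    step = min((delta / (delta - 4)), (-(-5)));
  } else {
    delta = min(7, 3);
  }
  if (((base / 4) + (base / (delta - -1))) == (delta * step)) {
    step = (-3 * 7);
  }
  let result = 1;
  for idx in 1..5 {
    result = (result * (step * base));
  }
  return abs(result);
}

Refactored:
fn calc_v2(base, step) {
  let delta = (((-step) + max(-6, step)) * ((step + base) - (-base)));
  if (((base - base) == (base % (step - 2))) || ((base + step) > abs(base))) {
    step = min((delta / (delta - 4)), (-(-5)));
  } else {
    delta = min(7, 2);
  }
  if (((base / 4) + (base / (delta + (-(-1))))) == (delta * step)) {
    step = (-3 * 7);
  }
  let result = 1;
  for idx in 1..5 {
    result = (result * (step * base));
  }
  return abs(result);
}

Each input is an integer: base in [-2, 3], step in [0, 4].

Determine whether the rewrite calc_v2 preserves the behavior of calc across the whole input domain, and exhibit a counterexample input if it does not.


The rewrite breaks on base=3, step=0, where the results are 15752961 and 0.
calc: delta=0, then (((base - base) == (base % (step - 2))) || ((base + step) > abs(base))) is false, then delta=3, then (((base / 4) + (base / (delta - -1))) == (delta * step)) is true, then step=-21, then result=1, then (idx=1), then result=-63, then (idx=2), then result=3969, then (idx=3), then result=-250047, then (idx=4), then result=15752961, then returns 15752961
calc_v2: delta=0, then (((base - base) == (base % (step - 2))) || ((base + step) > abs(base))) is false, then delta=2, then (((base / 4) + (base / (delta + (-(-1))))) == (delta * step)) is false, then result=1, then (idx=1), then result=0, then (idx=2), then result=0, then (idx=3), then result=0, then (idx=4), then result=0, then returns 0
verdict: not equivalent; witness: base=3, step=0


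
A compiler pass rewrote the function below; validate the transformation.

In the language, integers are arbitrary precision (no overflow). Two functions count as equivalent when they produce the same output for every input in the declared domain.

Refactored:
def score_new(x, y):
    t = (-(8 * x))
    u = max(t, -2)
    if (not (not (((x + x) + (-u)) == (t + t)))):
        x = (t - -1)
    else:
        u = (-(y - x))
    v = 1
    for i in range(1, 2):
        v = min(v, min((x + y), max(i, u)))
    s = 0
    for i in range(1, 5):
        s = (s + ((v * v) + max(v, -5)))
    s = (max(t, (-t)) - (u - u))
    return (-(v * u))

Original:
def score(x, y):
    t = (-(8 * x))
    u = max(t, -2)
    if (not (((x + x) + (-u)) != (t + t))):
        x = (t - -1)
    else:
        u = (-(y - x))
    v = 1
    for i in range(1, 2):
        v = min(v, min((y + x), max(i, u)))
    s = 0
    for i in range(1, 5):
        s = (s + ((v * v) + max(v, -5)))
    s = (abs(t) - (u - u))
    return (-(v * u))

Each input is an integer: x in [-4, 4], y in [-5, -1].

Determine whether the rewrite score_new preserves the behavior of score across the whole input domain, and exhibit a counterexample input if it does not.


Reading the diff, among the changes: comparison usage differs, and boolean connective usage differs, and min/max/abs usage differs.
Tracing x=-3, y=-5: score: t=24, then u=24, then (not (((x + x) + (-u)) != (t + t))) is false, then u=2, then v=1, then (i=1), then v=-8, then s=0, then (i=1), then s=59, then (i=2), then s=118, then (i=3), then s=177, then (i=4), then s=236, then s=24, then returns 16 | score_new: t=24, then u=24, then (not (not (((x + x) + (-u)) == (t + t)))) is false, then u=2, then v=1, then (i=1), then v=-8, then s=0, then (i=1), then s=59, then (i=2), then s=118, then (i=3), then s=177, then (i=4), then s=236, then s=24, then returns 16 — matching result 16.
An exhaustive pass over the 45 declared inputs shows identical outputs.
verdict: equivalent


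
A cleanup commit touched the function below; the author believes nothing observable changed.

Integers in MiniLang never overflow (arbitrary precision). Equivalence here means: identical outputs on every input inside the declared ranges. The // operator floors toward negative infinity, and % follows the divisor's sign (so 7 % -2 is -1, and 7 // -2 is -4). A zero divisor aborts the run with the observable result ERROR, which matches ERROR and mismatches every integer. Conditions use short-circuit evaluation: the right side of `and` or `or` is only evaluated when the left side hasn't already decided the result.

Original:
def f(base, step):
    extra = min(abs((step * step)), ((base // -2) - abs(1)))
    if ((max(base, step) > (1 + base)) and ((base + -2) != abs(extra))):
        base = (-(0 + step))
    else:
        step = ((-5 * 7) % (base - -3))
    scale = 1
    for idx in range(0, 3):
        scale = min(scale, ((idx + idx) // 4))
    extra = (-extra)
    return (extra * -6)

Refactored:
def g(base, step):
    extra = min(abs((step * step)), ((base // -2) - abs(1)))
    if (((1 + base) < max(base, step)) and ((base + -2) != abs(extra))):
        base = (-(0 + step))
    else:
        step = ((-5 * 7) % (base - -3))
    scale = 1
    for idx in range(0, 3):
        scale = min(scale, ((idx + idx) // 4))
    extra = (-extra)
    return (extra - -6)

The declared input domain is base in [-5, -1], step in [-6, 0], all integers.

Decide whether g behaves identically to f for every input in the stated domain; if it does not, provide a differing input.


Run the pair on base=-5, step=-6.
f: extra becomes 1; next ((max(base, step) > (1 + base)) and ((base + -2) != abs(extra))) evaluates to false; next step becomes -1; next scale becomes 1; next at idx=0:; next scale becomes 0; next at idx=1:; next scale becomes 0; next at idx=2:; next scale becomes 0; next extra becomes -1; next final value 6
g: extra becomes 1; next (((1 + base) < max(base, step)) and ((base + -2) != abs(extra))) evaluates to false; next step becomes -1; next scale becomes 1; next at idx=0:; next scale becomes 0; next at idx=1:; next scale becomes 0; next at idx=2:; next scale becomes 0; next extra becomes -1; next final value 5
6 and 5 differ, so these are not the same function on this domain.
verdict: not equivalent; witness: base=-5, step=-6


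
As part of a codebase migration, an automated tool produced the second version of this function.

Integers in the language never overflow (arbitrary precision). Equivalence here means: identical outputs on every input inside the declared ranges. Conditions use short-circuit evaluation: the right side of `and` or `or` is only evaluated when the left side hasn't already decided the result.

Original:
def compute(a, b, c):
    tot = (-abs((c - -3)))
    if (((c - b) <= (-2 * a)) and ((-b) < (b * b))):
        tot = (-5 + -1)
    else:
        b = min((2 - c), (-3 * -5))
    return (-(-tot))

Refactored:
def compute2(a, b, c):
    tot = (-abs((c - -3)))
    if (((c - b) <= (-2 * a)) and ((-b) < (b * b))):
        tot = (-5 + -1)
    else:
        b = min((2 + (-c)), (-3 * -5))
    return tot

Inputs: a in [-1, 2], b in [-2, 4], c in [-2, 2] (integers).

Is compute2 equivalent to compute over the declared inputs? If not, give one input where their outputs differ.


The two versions differ — the changes include arithmetic usage differs.
One worked example (a=-1, b=0, c=2) — compute: tot = -5; (((c - b) <= (-2 * a)) and ((-b) < (b * b))) -> false; b = 0; return -5; compute2: tot = -5; (((c - b) <= (-2 * a)) and ((-b) < (b * b))) -> false; b = 0; return -5; agreement on -5.
Across all 140 domain points the two functions coincide.
verdict: equivalent


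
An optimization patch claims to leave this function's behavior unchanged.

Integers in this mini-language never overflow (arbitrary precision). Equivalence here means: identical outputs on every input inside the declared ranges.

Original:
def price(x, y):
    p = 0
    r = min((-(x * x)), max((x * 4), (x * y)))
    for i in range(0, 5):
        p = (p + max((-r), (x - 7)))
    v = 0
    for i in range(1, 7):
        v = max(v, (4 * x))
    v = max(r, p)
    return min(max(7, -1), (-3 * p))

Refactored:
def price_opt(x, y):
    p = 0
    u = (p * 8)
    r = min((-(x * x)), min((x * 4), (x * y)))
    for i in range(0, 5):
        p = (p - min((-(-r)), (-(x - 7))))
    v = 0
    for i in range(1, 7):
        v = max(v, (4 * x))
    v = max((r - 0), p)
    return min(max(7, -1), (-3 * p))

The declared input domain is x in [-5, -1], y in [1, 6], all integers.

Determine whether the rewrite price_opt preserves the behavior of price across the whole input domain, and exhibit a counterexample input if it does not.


x=-5, y=6 yields -375 from price but -450 from price_opt.
verdict: not equivalent; witness: x=-5, y=6


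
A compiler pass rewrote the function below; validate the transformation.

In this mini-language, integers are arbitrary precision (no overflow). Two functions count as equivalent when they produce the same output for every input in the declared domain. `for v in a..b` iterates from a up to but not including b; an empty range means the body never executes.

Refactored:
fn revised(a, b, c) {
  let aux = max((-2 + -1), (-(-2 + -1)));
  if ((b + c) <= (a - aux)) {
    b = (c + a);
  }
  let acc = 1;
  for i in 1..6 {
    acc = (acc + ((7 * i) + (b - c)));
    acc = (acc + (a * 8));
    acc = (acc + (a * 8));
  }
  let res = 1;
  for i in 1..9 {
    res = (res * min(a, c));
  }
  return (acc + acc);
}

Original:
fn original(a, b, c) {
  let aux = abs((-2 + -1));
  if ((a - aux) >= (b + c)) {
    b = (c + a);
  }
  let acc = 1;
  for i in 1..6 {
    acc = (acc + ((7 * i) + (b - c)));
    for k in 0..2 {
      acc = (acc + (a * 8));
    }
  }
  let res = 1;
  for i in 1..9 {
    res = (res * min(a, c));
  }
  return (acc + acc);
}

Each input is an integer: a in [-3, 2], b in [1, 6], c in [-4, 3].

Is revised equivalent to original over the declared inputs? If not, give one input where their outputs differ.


The two are interchangeable: local variable names differ; comparison usage differs; loop structure differs; constant usage differs; arithmetic usage differs; min/max/abs usage differs, and every declared input agrees.
Spot check at a=-1, b=5, c=-3 — original: aux := 3 | ((a - aux) >= (b + c)): false | acc := 1 | iter i=1: | acc := 16 | iter k=0: | acc := 8 | iter k=1: | acc := 0 | iter i=2: | acc := 22 | iter k=0: | acc := 14 | iter k=1: | acc := 6 | iter i=3: | acc := 35 | iter k=0: | acc := 27 | iter k=1: | acc := 19 | iter i=4: | acc := 55 | iter k=0: | acc := 47 | iter k=1: | acc := 39 | iter i=5: | acc := 82 | iter k=0: | acc := 74 | iter k=1: | acc := 66 | res := 1 | iter i=1: | res := -3 | iter i=2: | res := 9 | iter i=3: | res := -27 | iter i=4: | res := 81 | iter i=5: | res := -243 | iter i=6: | res := 729 | iter i=7: | res := -2187 | iter i=8: | res := 6561 | result 132. revised: aux := 3 | ((b + c) <= (a - aux)): false | acc := 1 | iter i=1: | acc := 16 | acc := 8 | acc := 0 | iter i=2: | acc := 22 | acc := 14 | acc := 6 | iter i=3: | acc := 35 | acc := 27 | acc := 19 | iter i=4: | acc := 55 | acc := 47 | acc := 39 | iter i=5: | acc := 82 | acc := 74 | acc := 66 | res := 1 | iter i=1: | res := -3 | iter i=2: | res := 9 | iter i=3: | res := -27 | iter i=4: | res := 81 | iter i=5: | res := -243 | iter i=6: | res := 729 | iter i=7: | res := -2187 | iter i=8: | res := 6561 | result 132. Both give 132.
Sweeping the whole domain (288 inputs) finds no disagreement.
verdict: equivalent


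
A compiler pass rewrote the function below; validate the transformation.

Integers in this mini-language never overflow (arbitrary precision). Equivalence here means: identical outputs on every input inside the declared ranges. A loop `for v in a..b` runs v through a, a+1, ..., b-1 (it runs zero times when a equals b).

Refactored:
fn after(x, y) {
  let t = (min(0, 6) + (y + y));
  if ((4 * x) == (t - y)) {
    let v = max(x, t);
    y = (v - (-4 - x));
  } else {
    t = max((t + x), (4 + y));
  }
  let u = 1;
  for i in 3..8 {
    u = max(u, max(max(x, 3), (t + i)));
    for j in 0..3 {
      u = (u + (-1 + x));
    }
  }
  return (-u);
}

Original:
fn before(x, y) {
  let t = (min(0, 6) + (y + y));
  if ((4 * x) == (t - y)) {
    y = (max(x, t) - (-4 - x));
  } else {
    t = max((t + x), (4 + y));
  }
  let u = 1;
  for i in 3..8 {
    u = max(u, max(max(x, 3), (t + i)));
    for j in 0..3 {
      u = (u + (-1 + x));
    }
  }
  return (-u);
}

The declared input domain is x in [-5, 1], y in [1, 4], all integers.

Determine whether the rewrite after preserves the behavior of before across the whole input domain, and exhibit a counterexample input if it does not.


Equivalent — the differences include local variable names differ, and statement counts differ, yet no declared input distinguishes the two.
One worked example (x=-2, y=2) — before: t becomes 4; next ((4 * x) == (t - y)) evaluates to false; next t becomes 6; next u becomes 1; next at i=3:; next u becomes 9; next at j=0:; next u becomes 6; next at j=1:; next u becomes 3; next at j=2:; next u becomes 0; next at i=4:; next u becomes 10; next at j=0:; next u becomes 7; next at j=1:; next u becomes 4; next at j=2:; next u becomes 1; next at i=5:; next u becomes 11; next at j=0:; next u becomes 8; next at j=1:; next u becomes 5; next at j=2:; next u becomes 2; next at i=6:; next u becomes 12; next at j=0:; next u becomes 9; next at j=1:; next u becomes 6; next at j=2:; next u becomes 3; next at i=7:; next u becomes 13; next at j=0:; next u becomes 10; next at j=1:; next u becomes 7; next at j=2:; next u becomes 4; next final value -4; after: t becomes 4; next ((4 * x) == (t - y)) evaluates to false; next t becomes 6; next u becomes 1; next at i=3:; next u becomes 9; next at j=0:; next u becomes 6; next at j=1:; next u becomes 3; next at j=2:; next u becomes 0; next at i=4:; next u becomes 10; next at j=0:; next u becomes 7; next at j=1:; next u becomes 4; next at j=2:; next u becomes 1; next at i=5:; next u becomes 11; next at j=0:; next u becomes 8; next at j=1:; next u becomes 5; next at j=2:; next u becomes 2; next at i=6:; next u becomes 12; next at j=0:; next u becomes 9; next at j=1:; next u becomes 6; next at j=2:; next u becomes 3; next at i=7:; next u becomes 13; next at j=0:; next u becomes 10; next at j=1:; next u becomes 7; next at j=2:; next u becomes 4; next final value -4; agreement on -4.
Across all 28 domain points the two functions coincide.
verdict: equivalent


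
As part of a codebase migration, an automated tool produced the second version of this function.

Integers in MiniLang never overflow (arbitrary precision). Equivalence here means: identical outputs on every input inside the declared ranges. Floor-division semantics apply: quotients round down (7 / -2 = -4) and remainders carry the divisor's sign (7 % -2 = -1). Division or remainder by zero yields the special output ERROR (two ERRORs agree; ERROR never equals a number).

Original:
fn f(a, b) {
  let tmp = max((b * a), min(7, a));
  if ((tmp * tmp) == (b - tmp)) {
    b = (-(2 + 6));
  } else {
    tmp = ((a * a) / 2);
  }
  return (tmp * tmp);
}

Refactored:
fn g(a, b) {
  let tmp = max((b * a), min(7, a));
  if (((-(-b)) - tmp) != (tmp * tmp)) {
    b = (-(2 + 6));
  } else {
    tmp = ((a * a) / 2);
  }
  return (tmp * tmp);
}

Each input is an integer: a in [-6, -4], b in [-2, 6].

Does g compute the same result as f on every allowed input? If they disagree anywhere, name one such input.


Evaluate both at a=-6, b=-2.
f: tmp = 12; ((tmp * tmp) == (b - tmp)) -> false; tmp = 18; return 324
g: tmp = 12; (((-(-b)) - tmp) != (tmp * tmp)) -> true; b = -8; return 144
324 != 144, so the rewrite changes behavior.
verdict: not equivalent; witness: a=-6, b=-2


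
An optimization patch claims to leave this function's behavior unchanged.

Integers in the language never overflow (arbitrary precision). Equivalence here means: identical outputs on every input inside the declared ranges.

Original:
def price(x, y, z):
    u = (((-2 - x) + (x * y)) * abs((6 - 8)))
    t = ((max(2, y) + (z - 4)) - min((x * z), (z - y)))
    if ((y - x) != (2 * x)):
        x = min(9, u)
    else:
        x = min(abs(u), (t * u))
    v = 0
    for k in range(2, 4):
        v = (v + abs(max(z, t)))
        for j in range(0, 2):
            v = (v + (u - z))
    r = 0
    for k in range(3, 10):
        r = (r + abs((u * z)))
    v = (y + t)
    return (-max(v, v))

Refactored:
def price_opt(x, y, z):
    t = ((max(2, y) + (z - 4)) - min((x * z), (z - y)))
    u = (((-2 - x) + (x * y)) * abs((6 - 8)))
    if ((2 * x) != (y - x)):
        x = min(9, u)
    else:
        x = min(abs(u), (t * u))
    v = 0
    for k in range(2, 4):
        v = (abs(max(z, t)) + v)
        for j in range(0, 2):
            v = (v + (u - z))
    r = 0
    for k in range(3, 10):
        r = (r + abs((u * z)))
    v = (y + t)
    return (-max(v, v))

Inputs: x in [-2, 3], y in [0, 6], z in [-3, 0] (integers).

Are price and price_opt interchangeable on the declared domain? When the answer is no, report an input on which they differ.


Side by side, the visible changes include: same computation, different form.
One worked example (x=2, y=5, z=-1) — price: u = 12; t = 6; ((y - x) != (2 * x)) -> true; x = 9; v = 0; [k=2]; v = 6; [j=0]; v = 19; [j=1]; v = 32; [k=3]; v = 38; [j=0]; v = 51; [j=1]; v = 64; r = 0; [k=3]; r = 12; [k=4]; r = 24; [k=5]; r = 36; [k=6]; r = 48; [k=7]; r = 60; [k=8]; r = 72; [k=9]; r = 84; v = 11; return -11; price_opt: t = 6; u = 12; ((2 * x) != (y - x)) -> true; x = 9; v = 0; [k=2]; v = 6; [j=0]; v = 19; [j=1]; v = 32; [k=3]; v = 38; [j=0]; v = 51; [j=1]; v = 64; r = 0; [k=3]; r = 12; [k=4]; r = 24; [k=5]; r = 36; [k=6]; r = 48; [k=7]; r = 60; [k=8]; r = 72; [k=9]; r = 84; v = 11; return -11; agreement on -11.
An exhaustive pass over the 168 declared inputs shows identical outputs.
verdict: equivalent


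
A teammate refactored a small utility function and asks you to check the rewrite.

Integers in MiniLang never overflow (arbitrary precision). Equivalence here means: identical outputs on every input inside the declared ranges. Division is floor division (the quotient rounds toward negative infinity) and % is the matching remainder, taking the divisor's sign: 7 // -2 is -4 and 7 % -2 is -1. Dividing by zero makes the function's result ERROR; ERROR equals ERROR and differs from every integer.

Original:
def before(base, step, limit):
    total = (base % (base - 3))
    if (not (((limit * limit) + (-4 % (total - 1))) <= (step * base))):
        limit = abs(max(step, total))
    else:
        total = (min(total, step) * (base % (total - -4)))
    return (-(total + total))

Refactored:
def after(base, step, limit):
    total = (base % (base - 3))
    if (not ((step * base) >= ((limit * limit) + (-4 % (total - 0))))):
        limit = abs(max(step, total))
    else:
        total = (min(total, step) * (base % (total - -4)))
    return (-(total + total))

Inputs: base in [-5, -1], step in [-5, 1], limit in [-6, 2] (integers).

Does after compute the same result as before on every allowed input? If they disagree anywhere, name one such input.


Take base=-4, step=-3, limit=-4.
before: total becomes -4; next (not (((limit * limit) + (-4 % (total - 1))) <= (step * base))) evaluates to false; next hits division by zero so the output is ERROR
after: total becomes -4; next (not ((step * base) >= ((limit * limit) + (-4 % (total - 0))))) evaluates to true; next limit becomes 3; next final value 8
ERROR != 8, so the rewrite changes behavior.
verdict: not equivalent; witness: base=-4, step=-3, limit=-4


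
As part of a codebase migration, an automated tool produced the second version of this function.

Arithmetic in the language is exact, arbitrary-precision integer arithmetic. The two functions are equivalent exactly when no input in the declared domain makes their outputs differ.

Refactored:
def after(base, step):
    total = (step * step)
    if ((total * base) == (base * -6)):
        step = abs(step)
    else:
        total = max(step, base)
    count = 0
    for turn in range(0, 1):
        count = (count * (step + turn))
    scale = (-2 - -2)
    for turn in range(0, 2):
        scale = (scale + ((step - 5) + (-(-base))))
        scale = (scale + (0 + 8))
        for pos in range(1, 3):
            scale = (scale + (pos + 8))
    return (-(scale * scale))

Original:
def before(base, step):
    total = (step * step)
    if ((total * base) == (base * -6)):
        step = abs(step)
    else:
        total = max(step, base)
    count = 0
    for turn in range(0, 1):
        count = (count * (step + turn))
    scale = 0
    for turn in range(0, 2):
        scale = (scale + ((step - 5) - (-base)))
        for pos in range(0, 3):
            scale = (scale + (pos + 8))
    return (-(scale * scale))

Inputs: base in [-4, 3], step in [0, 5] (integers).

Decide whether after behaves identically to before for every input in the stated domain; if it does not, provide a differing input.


The two versions differ — the changes include statement counts differ, and arithmetic usage differs, and constant usage differs, and loop structure differs.
Spot check at base=-2, step=2 — before: total=4, then ((total * base) == (base * -6)) is false, then total=2, then count=0, then (turn=0), then count=0, then scale=0, then (turn=0), then scale=-5, then (pos=0), then scale=3, then (pos=1), then scale=12, then (pos=2), then scale=22, then (turn=1), then scale=17, then (pos=0), then scale=25, then (pos=1), then scale=34, then (pos=2), then scale=44, then returns -1936. after: total=4, then ((total * base) == (base * -6)) is false, then total=2, then count=0, then (turn=0), then count=0, then scale=0, then (turn=0), then scale=-5, then scale=3, then (pos=1), then scale=12, then (pos=2), then scale=22, then (turn=1), then scale=17, then scale=25, then (pos=1), then scale=34, then (pos=2), then scale=44, then returns -1936. Both give -1936.
Across all 48 domain points the two functions coincide.
verdict: equivalent


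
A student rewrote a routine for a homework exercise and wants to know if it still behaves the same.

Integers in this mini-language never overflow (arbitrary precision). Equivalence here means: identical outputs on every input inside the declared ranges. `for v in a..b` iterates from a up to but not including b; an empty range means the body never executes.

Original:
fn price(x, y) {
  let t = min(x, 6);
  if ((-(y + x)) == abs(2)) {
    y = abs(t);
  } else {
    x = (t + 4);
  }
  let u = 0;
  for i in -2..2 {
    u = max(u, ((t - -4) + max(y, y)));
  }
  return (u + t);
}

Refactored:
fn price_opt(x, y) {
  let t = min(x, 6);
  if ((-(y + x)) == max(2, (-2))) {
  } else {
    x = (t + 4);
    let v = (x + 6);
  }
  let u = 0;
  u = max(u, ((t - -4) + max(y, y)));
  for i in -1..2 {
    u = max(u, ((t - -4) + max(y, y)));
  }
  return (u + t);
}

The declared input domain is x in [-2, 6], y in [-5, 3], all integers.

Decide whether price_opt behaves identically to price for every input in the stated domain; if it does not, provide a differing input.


On input x=-2, y=0, price returns 2 while price_opt returns 0.
verdict: not equivalent; witness: x=-2, y=0


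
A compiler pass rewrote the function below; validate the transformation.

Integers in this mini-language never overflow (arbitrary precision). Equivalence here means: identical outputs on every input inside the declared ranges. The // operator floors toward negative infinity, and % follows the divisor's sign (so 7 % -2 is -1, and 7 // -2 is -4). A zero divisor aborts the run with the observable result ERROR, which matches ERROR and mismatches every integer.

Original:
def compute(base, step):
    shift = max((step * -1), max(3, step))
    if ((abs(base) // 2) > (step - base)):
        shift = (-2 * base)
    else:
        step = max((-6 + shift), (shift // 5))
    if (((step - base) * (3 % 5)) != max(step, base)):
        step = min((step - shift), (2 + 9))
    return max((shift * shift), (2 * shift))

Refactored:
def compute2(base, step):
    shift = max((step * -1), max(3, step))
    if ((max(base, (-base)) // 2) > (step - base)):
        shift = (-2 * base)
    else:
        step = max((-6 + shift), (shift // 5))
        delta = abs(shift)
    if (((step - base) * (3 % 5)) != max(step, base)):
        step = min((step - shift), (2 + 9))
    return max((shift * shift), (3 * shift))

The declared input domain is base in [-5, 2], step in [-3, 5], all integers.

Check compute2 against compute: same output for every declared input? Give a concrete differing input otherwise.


These are not equivalent — on base=-1, step=-3 the outputs split (4 vs 6).
compute: shift := 3 | ((abs(base) // 2) > (step - base)): true | shift := 2 | (((step - base) * (3 % 5)) != max(step, base)): true | step := -5 | result 4
compute2: shift := 3 | ((max(base, (-base)) // 2) > (step - base)): true | shift := 2 | (((step - base) * (3 % 5)) != max(step, base)): true | step := -5 | result 6
verdict: not equivalent; witness: base=-1, step=-3


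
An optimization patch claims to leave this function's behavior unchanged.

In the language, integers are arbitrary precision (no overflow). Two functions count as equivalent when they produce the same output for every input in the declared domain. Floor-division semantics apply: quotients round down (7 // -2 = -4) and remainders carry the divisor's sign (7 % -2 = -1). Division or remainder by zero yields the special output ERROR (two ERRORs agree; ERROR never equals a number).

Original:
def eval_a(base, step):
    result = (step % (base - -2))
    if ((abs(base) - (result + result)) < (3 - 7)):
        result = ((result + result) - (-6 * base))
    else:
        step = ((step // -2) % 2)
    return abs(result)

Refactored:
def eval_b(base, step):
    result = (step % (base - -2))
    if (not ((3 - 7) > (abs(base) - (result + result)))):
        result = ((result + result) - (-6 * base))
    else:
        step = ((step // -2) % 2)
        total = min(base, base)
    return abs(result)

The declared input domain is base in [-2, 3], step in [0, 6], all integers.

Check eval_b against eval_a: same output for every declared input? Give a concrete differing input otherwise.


Run the pair on base=-1, step=0.
eval_a: result := 0 | ((abs(base) - (result + result)) < (3 - 7)): false | step := 0 | result 0
eval_b: result := 0 | (not ((3 - 7) > (abs(base) - (result + result)))): true | result := -6 | result 6
0 != 6, so the rewrite changes behavior.
verdict: not equivalent; witness: base=-1, step=0


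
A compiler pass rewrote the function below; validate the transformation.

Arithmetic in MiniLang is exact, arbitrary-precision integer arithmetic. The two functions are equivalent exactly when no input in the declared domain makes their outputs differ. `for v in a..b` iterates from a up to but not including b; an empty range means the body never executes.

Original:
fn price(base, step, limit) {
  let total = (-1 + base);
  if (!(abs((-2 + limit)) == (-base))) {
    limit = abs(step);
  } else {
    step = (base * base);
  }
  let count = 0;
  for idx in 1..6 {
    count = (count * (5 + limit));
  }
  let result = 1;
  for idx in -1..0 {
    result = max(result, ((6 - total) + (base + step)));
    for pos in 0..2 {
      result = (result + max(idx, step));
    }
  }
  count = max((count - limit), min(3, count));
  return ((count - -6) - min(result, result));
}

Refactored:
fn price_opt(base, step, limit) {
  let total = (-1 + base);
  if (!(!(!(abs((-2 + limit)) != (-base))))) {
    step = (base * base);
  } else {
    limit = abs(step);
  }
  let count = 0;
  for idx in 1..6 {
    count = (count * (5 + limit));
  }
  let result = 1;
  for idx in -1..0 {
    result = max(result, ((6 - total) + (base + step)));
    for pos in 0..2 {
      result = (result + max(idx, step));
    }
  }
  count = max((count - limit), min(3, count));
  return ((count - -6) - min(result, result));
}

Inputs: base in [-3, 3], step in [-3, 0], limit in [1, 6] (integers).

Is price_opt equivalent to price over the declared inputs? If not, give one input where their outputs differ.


Side by side, the visible changes include: comparison usage differs, plus boolean connective usage differs.
Tracing base=-1, step=-2, limit=4: price: total=-2, then (!(abs((-2 + limit)) == (-base))) is true, then limit=2, then count=0, then (idx=1), then count=0, then (idx=2), then count=0, then (idx=3), then count=0, then (idx=4), then count=0, then (idx=5), then count=0, then result=1, then (idx=-1), then result=5, then (pos=0), then result=4, then (pos=1), then result=3, then count=0, then returns 3 | price_opt: total=-2, then (!(!(!(abs((-2 + limit)) != (-base))))) is false, then limit=2, then count=0, then (idx=1), then count=0, then (idx=2), then count=0, then (idx=3), then count=0, then (idx=4), then count=0, then (idx=5), then count=0, then result=1, then (idx=-1), then result=5, then (pos=0), then result=4, then (pos=1), then result=3, then count=0, then returns 3 — matching result 3.
Checked all 168 inputs in the declared domain: the outputs agree on every one.
verdict: equivalent


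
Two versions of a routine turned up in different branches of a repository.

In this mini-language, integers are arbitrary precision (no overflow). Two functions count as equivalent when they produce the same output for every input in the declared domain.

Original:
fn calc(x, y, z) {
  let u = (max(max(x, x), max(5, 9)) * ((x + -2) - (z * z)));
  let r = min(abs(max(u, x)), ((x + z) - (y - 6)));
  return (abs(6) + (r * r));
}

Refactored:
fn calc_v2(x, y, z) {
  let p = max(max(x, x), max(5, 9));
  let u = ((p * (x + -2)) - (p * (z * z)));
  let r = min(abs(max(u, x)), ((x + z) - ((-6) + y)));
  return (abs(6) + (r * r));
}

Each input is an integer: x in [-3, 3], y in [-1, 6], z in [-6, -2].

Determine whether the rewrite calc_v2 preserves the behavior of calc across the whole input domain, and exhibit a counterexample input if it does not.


Equivalent — the differences include statement counts differ; local variable names differ; arithmetic usage differs, yet no declared input distinguishes the two.
One worked example (x=-2, y=3, z=-2) — calc: u becomes -72; next r becomes -1; next final value 7; calc_v2: p becomes 9; next u becomes -72; next r becomes -1; next final value 7; agreement on 7.
Across all 280 domain points the two functions coincide.
verdict: equivalent


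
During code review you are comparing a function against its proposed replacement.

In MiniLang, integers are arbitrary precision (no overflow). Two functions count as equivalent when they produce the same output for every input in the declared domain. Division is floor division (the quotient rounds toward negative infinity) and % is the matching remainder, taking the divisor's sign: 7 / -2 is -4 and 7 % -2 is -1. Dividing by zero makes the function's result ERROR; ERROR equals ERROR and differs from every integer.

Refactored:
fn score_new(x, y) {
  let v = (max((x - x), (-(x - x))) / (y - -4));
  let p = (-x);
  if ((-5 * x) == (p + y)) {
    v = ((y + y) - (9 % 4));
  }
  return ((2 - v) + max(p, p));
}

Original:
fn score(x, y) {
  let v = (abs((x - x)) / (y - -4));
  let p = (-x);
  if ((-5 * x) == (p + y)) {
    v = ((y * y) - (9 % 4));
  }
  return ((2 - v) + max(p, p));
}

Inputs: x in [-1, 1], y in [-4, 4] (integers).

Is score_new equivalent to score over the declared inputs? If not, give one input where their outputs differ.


Take x=-1, y=4.
score: v becomes 0; next p becomes 1; next ((-5 * x) == (p + y)) evaluates to true; next v becomes 15; next final value -12
score_new: v becomes 0; next p becomes 1; next ((-5 * x) == (p + y)) evaluates to true; next v becomes 7; next final value -4
-12 != -4, so the rewrite changes behavior.
verdict: not equivalent; witness: x=-1, y=4


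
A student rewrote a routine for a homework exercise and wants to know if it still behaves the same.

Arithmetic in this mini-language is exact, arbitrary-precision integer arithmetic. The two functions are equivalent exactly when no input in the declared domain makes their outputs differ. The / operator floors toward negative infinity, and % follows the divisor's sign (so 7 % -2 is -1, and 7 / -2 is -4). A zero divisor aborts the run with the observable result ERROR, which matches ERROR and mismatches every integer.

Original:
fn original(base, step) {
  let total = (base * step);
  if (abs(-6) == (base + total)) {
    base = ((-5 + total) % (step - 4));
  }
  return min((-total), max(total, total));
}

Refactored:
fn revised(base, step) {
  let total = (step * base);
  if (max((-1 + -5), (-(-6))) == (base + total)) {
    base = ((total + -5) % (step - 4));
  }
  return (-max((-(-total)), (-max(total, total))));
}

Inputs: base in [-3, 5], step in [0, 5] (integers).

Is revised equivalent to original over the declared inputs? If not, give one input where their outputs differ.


Although arithmetic usage differs; constant usage differs; min/max/abs usage differs, 54/54 inputs agree.
verdict: equivalent


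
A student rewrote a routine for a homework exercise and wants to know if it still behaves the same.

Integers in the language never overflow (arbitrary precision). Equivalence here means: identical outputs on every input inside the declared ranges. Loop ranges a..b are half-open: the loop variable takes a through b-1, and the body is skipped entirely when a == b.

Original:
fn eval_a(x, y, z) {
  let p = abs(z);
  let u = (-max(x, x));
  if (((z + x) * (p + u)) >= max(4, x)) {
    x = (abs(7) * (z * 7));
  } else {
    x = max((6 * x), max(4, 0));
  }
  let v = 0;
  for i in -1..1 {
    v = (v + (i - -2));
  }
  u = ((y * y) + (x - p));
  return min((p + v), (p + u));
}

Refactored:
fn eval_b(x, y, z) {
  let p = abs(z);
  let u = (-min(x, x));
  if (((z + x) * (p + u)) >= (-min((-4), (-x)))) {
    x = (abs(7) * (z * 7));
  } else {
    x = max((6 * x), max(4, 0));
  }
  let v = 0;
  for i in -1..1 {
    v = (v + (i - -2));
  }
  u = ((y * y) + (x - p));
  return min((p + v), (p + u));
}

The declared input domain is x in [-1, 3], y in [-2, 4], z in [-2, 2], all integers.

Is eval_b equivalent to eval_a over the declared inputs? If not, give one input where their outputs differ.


Equivalent. The one real change (`max(x, x)` became `min(x, x)`) has no effect anywhere in the declared ranges.
Sweeping the whole domain (175 inputs) finds no disagreement.
One worked example (x=1, y=2, z=2) — eval_a: p becomes 2; next u becomes -1; next (((z + x) * (p + u)) >= max(4, x)) evaluates to false; next x becomes 6; next v becomes 0; next at i=-1:; next v becomes 1; next at i=0:; next v becomes 3; next u becomes 8; next final value 5; eval_b: p becomes 2; next u becomes -1; next (((z + x) * (p + u)) >= (-min((-4), (-x)))) evaluates to false; next x becomes 6; next v becomes 0; next at i=-1:; next v becomes 1; next at i=0:; next v becomes 3; next u becomes 8; next final value 5; agreement on 5.
verdict: equivalent
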